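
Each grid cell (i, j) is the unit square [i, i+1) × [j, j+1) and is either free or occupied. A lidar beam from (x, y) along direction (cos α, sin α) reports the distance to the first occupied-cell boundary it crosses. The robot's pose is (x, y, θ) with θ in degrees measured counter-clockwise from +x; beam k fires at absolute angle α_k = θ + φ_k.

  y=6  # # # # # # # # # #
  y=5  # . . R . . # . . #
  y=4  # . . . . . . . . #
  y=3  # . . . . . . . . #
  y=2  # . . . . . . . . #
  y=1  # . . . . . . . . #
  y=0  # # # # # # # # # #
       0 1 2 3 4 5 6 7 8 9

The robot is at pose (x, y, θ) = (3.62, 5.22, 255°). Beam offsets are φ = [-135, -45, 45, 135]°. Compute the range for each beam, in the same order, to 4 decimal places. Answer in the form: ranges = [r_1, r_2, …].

beam 1: φ=-135°, α=120°
  cosα=-0.5000 sinα=0.8660 | (3,5) | tMaxX 1.2400 tMaxY 0.9007 | tΔX 2.0000 tΔY 1.1547
    t=0.9007 [y] (3,6) — stop
  → r_1 = 0.9007
beam 2: φ=-45°, α=210°
  cosα=-0.8660 sinα=-0.5000 | (3,5) | tMaxX 0.7159 tMaxY 0.4400 | tΔX 1.1547 tΔY 2.0000
    t=0.4400 [y] (3,4)
    t=0.7159 [x] (2,4)
    t=1.8706 [x] (1,4)
    t=2.4400 [y] (1,3)
    t=3.0253 [x] (0,3) — stop
  → r_2 = 3.0253
beam 3: φ=45°, α=300°
  cosα=0.5000 sinα=-0.8660 | (3,5) | tMaxX 0.7600 tMaxY 0.2540 | tΔX 2.0000 tΔY 1.1547
    t=0.2540 [y] (3,4)
    t=0.7600 [x] (4,4)
    t=1.4087 [y] (4,3)
    t=2.5634 [y] (4,2)
    t=2.7600 [x] (5,2)
    t=3.7181 [y] (5,1)
    t=4.7600 [x] (6,1)
    t=4.8728 [y] (6,0) — stop
  → r_3 = 4.8728
beam 4: φ=135°, α=30°
  cosα=0.8660 sinα=0.5000 | (3,5) | tMaxX 0.4388 tMaxY 1.5600 | tΔX 1.1547 tΔY 2.0000
    t=0.4388 [x] (4,5)
    t=1.5600 [y] (4,6) — stop
  → r_4 = 1.5600

ranges = [0.9007, 3.0253, 4.8728, 1.5600]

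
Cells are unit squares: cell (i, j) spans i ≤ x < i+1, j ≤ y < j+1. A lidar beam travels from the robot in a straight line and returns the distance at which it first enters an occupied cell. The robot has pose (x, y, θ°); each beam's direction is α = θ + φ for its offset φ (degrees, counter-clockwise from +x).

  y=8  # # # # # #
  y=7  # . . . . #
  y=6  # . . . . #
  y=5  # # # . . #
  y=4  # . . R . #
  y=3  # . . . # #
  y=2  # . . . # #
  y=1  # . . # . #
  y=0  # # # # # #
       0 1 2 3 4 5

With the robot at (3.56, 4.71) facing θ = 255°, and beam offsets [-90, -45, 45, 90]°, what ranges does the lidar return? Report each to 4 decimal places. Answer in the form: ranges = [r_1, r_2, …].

ranges = [1.1205, 2.9560, 0.8800, 1.4908]

beam 1: φ=-90°, α=165°
  d=(-0.9659,0.2588)  start (3,4)  tX=0.5798 tY=1.1205  stride 1/|dx|=1.0353 1/|dy|=3.8637
    cross x-line → (2,4), t=0.5798
    cross y-line → (2,5), t=1.1205 (wall)
  → r_1 = 1.1205
beam 2: φ=-45°, α=210°
  d=(-0.8660,-0.5000)  start (3,4)  tX=0.6466 tY=1.4200  stride 1/|dx|=1.1547 1/|dy|=2.0000
    cross x-line → (2,4), t=0.6466
    cross y-line → (2,3), t=1.4200
    cross x-line → (1,3), t=1.8013
    cross x-line → (0,3), t=2.9560 (wall)
  → r_2 = 2.9560
beam 3: φ=45°, α=300°
  d=(0.5000,-0.8660)  start (3,4)  tX=0.8800 tY=0.8198  stride 1/|dx|=2.0000 1/|dy|=1.1547
    cross y-line → (3,3), t=0.8198
    cross x-line → (4,3), t=0.8800 (wall)
  → r_3 = 0.8800
beam 4: φ=90°, α=345°
  d=(0.9659,-0.2588)  start (3,4)  tX=0.4555 tY=2.7432  stride 1/|dx|=1.0353 1/|dy|=3.8637
    cross x-line → (4,4), t=0.4555
    cross x-line → (5,4), t=1.4908 (wall)
  → r_4 = 1.4908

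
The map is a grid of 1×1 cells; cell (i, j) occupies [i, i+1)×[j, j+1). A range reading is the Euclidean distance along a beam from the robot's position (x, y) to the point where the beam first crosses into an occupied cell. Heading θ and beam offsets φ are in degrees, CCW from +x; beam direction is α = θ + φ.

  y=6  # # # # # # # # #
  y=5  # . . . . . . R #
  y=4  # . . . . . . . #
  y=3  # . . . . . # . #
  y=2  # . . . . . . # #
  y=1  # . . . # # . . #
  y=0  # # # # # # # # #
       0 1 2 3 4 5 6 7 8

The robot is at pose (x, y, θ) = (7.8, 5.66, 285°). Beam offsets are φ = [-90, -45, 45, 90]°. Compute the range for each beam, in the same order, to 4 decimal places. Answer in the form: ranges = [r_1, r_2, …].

beam 1: φ=-90°, α=195°
  d=(-0.9659,-0.2588)  start (7,5)  tX=0.8282 tY=2.5500  stride 1/|dx|=1.0353 1/|dy|=3.8637
    cross x-line → (6,5), t=0.8282
    cross x-line → (5,5), t=1.8635
    cross y-line → (5,4), t=2.5500
    cross x-line → (4,4), t=2.8988
    cross x-line → (3,4), t=3.9340
    cross x-line → (2,4), t=4.9693
    cross x-line → (1,4), t=6.0046
    cross y-line → (1,3), t=6.4137
    cross x-line → (0,3), t=7.0399 (wall)
  → r_1 = 7.0399
beam 2: φ=-45°, α=240°
  d=(-0.5000,-0.8660)  start (7,5)  tX=1.6000 tY=0.7621  stride 1/|dx|=2.0000 1/|dy|=1.1547
    cross y-line → (7,4), t=0.7621
    cross x-line → (6,4), t=1.6000
    cross y-line → (6,3), t=1.9168 (wall)
  → r_2 = 1.9168
beam 3: φ=45°, α=330°
  d=(0.8660,-0.5000)  start (7,5)  tX=0.2309 tY=1.3200  stride 1/|dx|=1.1547 1/|dy|=2.0000
    cross x-line → (8,5), t=0.2309 (wall)
  → r_3 = 0.2309
beam 4: φ=90°, α=15°
  d=(0.9659,0.2588)  start (7,5)  tX=0.2071 tY=1.3137  stride 1/|dx|=1.0353 1/|dy|=3.8637
    cross x-line → (8,5), t=0.2071 (wall)
  → r_4 = 0.2071

ranges = [7.0399, 1.9168, 0.2309, 0.2071]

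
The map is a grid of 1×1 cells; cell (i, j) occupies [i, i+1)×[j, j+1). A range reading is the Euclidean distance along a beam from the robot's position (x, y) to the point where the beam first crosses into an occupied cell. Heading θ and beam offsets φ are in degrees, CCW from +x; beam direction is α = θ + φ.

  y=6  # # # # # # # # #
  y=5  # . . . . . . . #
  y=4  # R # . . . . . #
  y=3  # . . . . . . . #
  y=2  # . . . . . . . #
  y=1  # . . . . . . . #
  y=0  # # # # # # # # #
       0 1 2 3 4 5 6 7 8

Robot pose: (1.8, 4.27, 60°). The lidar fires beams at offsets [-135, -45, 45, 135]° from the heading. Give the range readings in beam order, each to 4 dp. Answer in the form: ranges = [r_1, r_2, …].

beam 1: φ=-135°, α=285°
  d=(0.2588,-0.9659)  start (1,4)  tX=0.7727 tY=0.2795  stride 1/|dx|=3.8637 1/|dy|=1.0353
    cross y-line → (1,3), t=0.2795
    cross x-line → (2,3), t=0.7727
    cross y-line → (2,2), t=1.3148
    cross y-line → (2,1), t=2.3501
    cross y-line → (2,0), t=3.3854 (wall)
  → r_1 = 3.3854
beam 2: φ=-45°, α=15°
  d=(0.9659,0.2588)  start (1,4)  tX=0.2071 tY=2.8205  stride 1/|dx|=1.0353 1/|dy|=3.8637
    cross x-line → (2,4), t=0.2071 (wall)
  → r_2 = 0.2071
beam 3: φ=45°, α=105°
  d=(-0.2588,0.9659)  start (1,4)  tX=3.0910 tY=0.7558  stride 1/|dx|=3.8637 1/|dy|=1.0353
    cross y-line → (1,5), t=0.7558
    cross y-line → (1,6), t=1.7910 (wall)
  → r_3 = 1.7910
beam 4: φ=135°, α=195°
  d=(-0.9659,-0.2588)  start (1,4)  tX=0.8282 tY=1.0432  stride 1/|dx|=1.0353 1/|dy|=3.8637
    cross x-line → (0,4), t=0.8282 (wall)
  → r_4 = 0.8282

ranges = [3.3854, 0.2071, 1.7910, 0.8282]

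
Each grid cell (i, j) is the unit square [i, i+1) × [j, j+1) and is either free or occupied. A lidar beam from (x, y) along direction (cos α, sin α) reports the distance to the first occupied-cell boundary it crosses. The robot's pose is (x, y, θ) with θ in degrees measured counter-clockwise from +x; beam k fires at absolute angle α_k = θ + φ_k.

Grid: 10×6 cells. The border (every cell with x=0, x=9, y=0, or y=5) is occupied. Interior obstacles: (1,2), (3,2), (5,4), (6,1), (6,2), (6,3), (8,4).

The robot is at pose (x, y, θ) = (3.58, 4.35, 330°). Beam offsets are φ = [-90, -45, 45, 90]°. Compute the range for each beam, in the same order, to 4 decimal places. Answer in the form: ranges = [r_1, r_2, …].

beam 1: φ=-90°, α=240°
  d=(-0.5000,-0.8660)  start (3,4)  tX=1.1600 tY=0.4041  stride 1/|dx|=2.0000 1/|dy|=1.1547
    cross y-line → (3,3), t=0.4041
    cross x-line → (2,3), t=1.1600
    cross y-line → (2,2), t=1.5588
    cross y-line → (2,1), t=2.7135
    cross x-line → (1,1), t=3.1600
    cross y-line → (1,0), t=3.8682 (wall)
  → r_1 = 3.8682
beam 2: φ=-45°, α=285°
  d=(0.2588,-0.9659)  start (3,4)  tX=1.6228 tY=0.3623  stride 1/|dx|=3.8637 1/|dy|=1.0353
    cross y-line → (3,3), t=0.3623
    cross y-line → (3,2), t=1.3976 (wall)
  → r_2 = 1.3976
beam 3: φ=45°, α=15°
  d=(0.9659,0.2588)  start (3,4)  tX=0.4348 tY=2.5114  stride 1/|dx|=1.0353 1/|dy|=3.8637
    cross x-line → (4,4), t=0.4348
    cross x-line → (5,4), t=1.4701 (wall)
  → r_3 = 1.4701
beam 4: φ=90°, α=60°
  d=(0.5000,0.8660)  start (3,4)  tX=0.8400 tY=0.7506  stride 1/|dx|=2.0000 1/|dy|=1.1547
    cross y-line → (3,5), t=0.7506 (wall)
  → r_4 = 0.7506

ranges = [3.8682, 1.3976, 1.4701, 0.7506]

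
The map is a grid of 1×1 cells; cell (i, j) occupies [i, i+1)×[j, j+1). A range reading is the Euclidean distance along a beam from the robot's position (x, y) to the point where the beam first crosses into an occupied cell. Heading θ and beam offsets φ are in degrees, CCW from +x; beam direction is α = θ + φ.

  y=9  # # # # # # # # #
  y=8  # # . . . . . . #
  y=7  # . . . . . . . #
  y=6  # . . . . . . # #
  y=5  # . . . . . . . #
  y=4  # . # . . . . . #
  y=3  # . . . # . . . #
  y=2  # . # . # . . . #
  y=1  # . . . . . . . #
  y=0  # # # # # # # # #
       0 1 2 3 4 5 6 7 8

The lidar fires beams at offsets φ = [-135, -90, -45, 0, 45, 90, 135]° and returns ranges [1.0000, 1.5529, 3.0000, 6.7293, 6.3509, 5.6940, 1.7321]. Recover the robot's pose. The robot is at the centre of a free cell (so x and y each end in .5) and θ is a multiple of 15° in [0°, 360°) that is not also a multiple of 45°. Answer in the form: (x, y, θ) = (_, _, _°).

(x, y, θ) = (2.5, 7.5, 285°)

Enumerate (i+0.5, j+0.5, θ) over the 50 free cells and 16 admissible headings. For each, cast all 7 beams and compare to the given ranges.
  (5.5, 2.5, 105°): beam 1 = 2.8868 ≠ 1.0000 ✗
  (3.5, 1.5, 285°): beam 2 = 1.9319 ≠ 1.5529 ✗
  (1.5, 4.5, 150°): beam 1 = 0.5176 ≠ 1.0000 ✗
  (6.5, 6.5, 30°): beam 1 = 5.6940 ≠ 1.0000 ✗
  …
  (2.5, 7.5, 285°): r_1=1.0000, r_2=1.5529, r_3=3.0000, r_4=6.7293, r_5=6.3509, r_6=5.6940, r_7=1.7321 — all match ✓
Only this pose fits every beam.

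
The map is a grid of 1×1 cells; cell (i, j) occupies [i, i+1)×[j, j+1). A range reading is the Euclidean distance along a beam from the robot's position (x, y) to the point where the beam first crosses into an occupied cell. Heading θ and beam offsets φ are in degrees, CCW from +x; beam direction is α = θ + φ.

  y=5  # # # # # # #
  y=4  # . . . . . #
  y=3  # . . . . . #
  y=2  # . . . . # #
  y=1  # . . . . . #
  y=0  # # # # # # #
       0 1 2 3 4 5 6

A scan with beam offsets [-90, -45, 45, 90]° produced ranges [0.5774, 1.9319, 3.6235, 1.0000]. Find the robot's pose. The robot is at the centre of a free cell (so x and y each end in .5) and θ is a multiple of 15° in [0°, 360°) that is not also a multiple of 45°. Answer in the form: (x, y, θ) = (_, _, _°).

The pose lattice has 19·16 = 304 candidates. Test each by forward raycasting.
  (5.5, 1.5, 210°): beam 2 = 4.6587 ≠ 1.9319 ✗
  (2.5, 2.5, 240°): beam 1 = 1.7321 ≠ 0.5774 ✗
  (5.5, 1.5, 345°): beam 1 = 0.5176 ≠ 0.5774 ✗
  (3.5, 4.5, 30°): beam 1 = 4.0415 ≠ 0.5774 ✗
  …
  (1.5, 1.5, 30°): r_1=0.5774, r_2=1.9319, r_3=3.6235, r_4=1.0000 — all match ✓
Unique over the lattice → pose = (1.5, 1.5, 30°).

(x, y, θ) = (1.5, 1.5, 30°)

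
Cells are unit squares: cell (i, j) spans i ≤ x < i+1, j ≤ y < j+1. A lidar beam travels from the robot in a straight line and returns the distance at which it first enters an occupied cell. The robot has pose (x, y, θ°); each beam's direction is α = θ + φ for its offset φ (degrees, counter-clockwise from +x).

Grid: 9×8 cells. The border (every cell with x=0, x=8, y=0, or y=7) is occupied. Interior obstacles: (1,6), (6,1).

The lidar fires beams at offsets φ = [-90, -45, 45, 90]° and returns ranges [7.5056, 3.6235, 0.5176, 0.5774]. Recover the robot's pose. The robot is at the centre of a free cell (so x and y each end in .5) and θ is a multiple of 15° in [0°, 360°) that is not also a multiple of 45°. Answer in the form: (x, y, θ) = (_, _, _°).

(x, y, θ) = (7.5, 5.5, 300°)

Candidates: 40 free-cell centres × 16 headings = 640 poses. Raycast each; keep the one whose scan matches to 4 dp.
  (4.5, 3.5, 150°): beam 1 = 4.0415 ≠ 7.5056 ✗
  (6.5, 2.5, 120°): beam 1 = 1.7321 ≠ 7.5056 ✗
  (2.5, 2.5, 105°): beam 1 = 5.6940 ≠ 7.5056 ✗
  (6.5, 4.5, 15°): beam 1 = 3.6235 ≠ 7.5056 ✗
  (1.5, 3.5, 105°): beam 1 = 6.7293 ≠ 7.5056 ✗
  …
  (7.5, 5.5, 300°): r_1=7.5056, r_2=3.6235, r_3=0.5176, r_4=0.5774 — all match ✓
No second candidate reproduces the full scan.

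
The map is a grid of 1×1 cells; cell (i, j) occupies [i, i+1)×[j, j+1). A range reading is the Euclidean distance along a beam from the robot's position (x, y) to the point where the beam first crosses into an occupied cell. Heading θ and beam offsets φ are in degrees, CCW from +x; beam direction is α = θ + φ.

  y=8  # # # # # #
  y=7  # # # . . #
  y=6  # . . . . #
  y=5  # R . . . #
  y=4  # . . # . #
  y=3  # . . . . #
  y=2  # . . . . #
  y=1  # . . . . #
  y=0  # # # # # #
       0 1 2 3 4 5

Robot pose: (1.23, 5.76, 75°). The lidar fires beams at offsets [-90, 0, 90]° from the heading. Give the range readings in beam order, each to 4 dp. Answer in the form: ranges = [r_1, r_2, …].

ranges = [3.9030, 1.2837, 0.2381]

beam 1: φ=-90°, α=345°
  d=(0.9659,-0.2588)  start (1,5)  tX=0.7972 tY=2.9364  stride 1/|dx|=1.0353 1/|dy|=3.8637
    cross x-line → (2,5), t=0.7972
    cross x-line → (3,5), t=1.8324
    cross x-line → (4,5), t=2.8677
    cross y-line → (4,4), t=2.9364
    cross x-line → (5,4), t=3.9030 (wall)
  → r_1 = 3.9030
beam 2: φ=0°, α=75°
  d=(0.2588,0.9659)  start (1,5)  tX=2.9751 tY=0.2485  stride 1/|dx|=3.8637 1/|dy|=1.0353
    cross y-line → (1,6), t=0.2485
    cross y-line → (1,7), t=1.2837 (wall)
  → r_2 = 1.2837
beam 3: φ=90°, α=165°
  d=(-0.9659,0.2588)  start (1,5)  tX=0.2381 tY=0.9273  stride 1/|dx|=1.0353 1/|dy|=3.8637
    cross x-line → (0,5), t=0.2381 (wall)
  → r_3 = 0.2381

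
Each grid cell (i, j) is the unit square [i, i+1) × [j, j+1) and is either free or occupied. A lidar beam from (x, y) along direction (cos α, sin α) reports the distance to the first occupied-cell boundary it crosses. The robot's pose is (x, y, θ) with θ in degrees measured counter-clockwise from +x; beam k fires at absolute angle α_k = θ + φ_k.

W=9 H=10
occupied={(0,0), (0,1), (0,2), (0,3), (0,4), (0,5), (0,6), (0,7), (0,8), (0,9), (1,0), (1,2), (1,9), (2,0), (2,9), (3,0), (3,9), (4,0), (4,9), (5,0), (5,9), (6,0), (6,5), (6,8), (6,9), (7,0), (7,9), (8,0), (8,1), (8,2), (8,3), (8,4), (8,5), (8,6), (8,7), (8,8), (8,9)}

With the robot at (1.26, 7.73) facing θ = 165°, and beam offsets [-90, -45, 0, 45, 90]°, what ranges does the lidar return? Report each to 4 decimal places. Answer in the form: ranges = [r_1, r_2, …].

ranges = [1.3148, 0.5200, 0.2692, 0.3002, 1.0046]

beam 1: φ=-90°, α=75°
  direction (0.2588, 0.9659); cell (1,7); t to first gridline: x 2.8591, y 0.2795 (then +3.8637 / +1.0353)
    (1,8) via y @ 0.2795
    (1,9) via y @ 1.3148  # hit
  → r_1 = 1.3148
beam 2: φ=-45°, α=120°
  direction (-0.5000, 0.8660); cell (1,7); t to first gridline: x 0.5200, y 0.3118 (then +2.0000 / +1.1547)
    (1,8) via y @ 0.3118
    (0,8) via x @ 0.5200  # hit
  → r_2 = 0.5200
beam 3: φ=0°, α=165°
  direction (-0.9659, 0.2588); cell (1,7); t to first gridline: x 0.2692, y 1.0432 (then +1.0353 / +3.8637)
    (0,7) via x @ 0.2692  # hit
  → r_3 = 0.2692
beam 4: φ=45°, α=210°
  direction (-0.8660, -0.5000); cell (1,7); t to first gridline: x 0.3002, y 1.4600 (then +1.1547 / +2.0000)
    (0,7) via x @ 0.3002  # hit
  → r_4 = 0.3002
beam 5: φ=90°, α=255°
  direction (-0.2588, -0.9659); cell (1,7); t to first gridline: x 1.0046, y 0.7558 (then +3.8637 / +1.0353)
    (1,6) via y @ 0.7558
    (0,6) via x @ 1.0046  # hit
  → r_5 = 1.0046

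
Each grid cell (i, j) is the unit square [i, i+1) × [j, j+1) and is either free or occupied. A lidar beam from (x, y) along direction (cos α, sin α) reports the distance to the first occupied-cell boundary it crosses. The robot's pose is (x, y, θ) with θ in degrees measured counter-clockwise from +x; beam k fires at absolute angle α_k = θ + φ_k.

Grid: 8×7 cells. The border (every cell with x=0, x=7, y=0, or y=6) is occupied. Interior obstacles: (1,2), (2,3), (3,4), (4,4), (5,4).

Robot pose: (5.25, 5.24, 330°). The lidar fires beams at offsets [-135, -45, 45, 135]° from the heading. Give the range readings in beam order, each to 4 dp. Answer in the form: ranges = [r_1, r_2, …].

beam 1: φ=-135°, α=195°
  direction (-0.9659, -0.2588); cell (5,5); t to first gridline: x 0.2588, y 0.9273 (then +1.0353 / +3.8637)
    (4,5) via x @ 0.2588
    (4,4) via y @ 0.9273  # hit
  → r_1 = 0.9273
beam 2: φ=-45°, α=285°
  direction (0.2588, -0.9659); cell (5,5); t to first gridline: x 2.8978, y 0.2485 (then +3.8637 / +1.0353)
    (5,4) via y @ 0.2485  # hit
  → r_2 = 0.2485
beam 3: φ=45°, α=15°
  direction (0.9659, 0.2588); cell (5,5); t to first gridline: x 0.7765, y 2.9364 (then +1.0353 / +3.8637)
    (6,5) via x @ 0.7765
    (7,5) via x @ 1.8117  # hit
  → r_3 = 1.8117
beam 4: φ=135°, α=105°
  direction (-0.2588, 0.9659); cell (5,5); t to first gridline: x 0.9659, y 0.7868 (then +3.8637 / +1.0353)
    (5,6) via y @ 0.7868  # hit
  → r_4 = 0.7868

ranges = [0.9273, 0.2485, 1.8117, 0.7868]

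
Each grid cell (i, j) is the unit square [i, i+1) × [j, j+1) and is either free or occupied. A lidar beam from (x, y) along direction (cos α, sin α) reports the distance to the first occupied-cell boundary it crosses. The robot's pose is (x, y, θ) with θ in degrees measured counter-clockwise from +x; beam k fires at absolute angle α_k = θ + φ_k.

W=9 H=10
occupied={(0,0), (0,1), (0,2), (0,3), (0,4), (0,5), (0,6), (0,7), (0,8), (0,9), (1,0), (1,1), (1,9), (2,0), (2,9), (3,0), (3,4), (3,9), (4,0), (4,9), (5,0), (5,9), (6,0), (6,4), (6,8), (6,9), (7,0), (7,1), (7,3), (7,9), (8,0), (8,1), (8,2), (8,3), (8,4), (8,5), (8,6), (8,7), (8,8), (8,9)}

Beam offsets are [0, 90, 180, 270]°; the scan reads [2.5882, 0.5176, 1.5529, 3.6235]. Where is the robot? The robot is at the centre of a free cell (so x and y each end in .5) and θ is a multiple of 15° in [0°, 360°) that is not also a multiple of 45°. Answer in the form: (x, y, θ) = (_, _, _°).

Candidates: 50 free-cell centres × 16 headings = 800 poses. Raycast each; keep the one whose scan matches to 4 dp.
  (7.5, 6.5, 105°): beam 1 = 1.9319 ≠ 2.5882 ✗
  (7.5, 6.5, 150°): beam 1 = 5.0000 ≠ 2.5882 ✗
  (7.5, 2.5, 60°): beam 1 = 0.5774 ≠ 2.5882 ✗
  (3.5, 5.5, 75°): beam 1 = 3.6235 ≠ 2.5882 ✗
  …
  (6.5, 5.5, 195°): r_1=2.5882, r_2=0.5176, r_3=1.5529, r_4=3.6235 — all match ✓
No second candidate reproduces the full scan.

(x, y, θ) = (6.5, 5.5, 195°)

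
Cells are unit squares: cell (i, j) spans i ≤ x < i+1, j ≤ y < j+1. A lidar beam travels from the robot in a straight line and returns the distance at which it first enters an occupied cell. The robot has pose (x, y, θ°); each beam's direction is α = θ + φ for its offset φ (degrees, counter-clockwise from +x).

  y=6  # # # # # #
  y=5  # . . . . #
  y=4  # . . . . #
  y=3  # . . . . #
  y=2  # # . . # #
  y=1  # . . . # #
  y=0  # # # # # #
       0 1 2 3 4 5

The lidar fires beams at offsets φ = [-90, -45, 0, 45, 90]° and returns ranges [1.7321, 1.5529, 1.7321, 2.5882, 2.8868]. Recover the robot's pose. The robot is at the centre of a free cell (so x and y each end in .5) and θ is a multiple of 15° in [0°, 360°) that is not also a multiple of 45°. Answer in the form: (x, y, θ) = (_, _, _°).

The pose lattice has 17·16 = 272 candidates. Test each by forward raycasting.
  (4.5, 4.5, 285°): beam 1 = 3.6235 ≠ 1.7321 ✗
  (1.5, 5.5, 240°): beam 1 = 0.5774 ≠ 1.7321 ✗
  (1.5, 3.5, 165°): beam 1 = 2.5882 ≠ 1.7321 ✗
  (2.5, 3.5, 105°): beam 1 = 2.5882 ≠ 1.7321 ✗
  …
  (3.5, 4.5, 120°): r_1=1.7321, r_2=1.5529, r_3=1.7321, r_4=2.5882, r_5=2.8868 — all match ✓
Unique over the lattice → pose = (3.5, 4.5, 120°).

(x, y, θ) = (3.5, 4.5, 120°)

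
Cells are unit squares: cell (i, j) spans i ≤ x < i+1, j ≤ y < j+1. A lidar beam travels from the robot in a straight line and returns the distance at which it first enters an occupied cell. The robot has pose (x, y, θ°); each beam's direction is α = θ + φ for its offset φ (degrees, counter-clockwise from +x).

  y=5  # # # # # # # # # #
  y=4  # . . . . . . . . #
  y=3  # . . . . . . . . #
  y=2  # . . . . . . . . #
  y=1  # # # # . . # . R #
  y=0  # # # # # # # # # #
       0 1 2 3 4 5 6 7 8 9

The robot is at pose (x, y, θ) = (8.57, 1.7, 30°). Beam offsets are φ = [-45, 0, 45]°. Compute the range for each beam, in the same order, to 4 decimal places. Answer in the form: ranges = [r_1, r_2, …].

beam 1: φ=-45°, α=345°
  cosα=0.9659 sinα=-0.2588 | (8,1) | tMaxX 0.4452 tMaxY 2.7046 | tΔX 1.0353 tΔY 3.8637
    t=0.4452 [x] (9,1) — stop
  → r_1 = 0.4452
beam 2: φ=0°, α=30°
  cosα=0.8660 sinα=0.5000 | (8,1) | tMaxX 0.4965 tMaxY 0.6000 | tΔX 1.1547 tΔY 2.0000
    t=0.4965 [x] (9,1) — stop
  → r_2 = 0.4965
beam 3: φ=45°, α=75°
  cosα=0.2588 sinα=0.9659 | (8,1) | tMaxX 1.6614 tMaxY 0.3106 | tΔX 3.8637 tΔY 1.0353
    t=0.3106 [y] (8,2)
    t=1.3459 [y] (8,3)
    t=1.6614 [x] (9,3) — stop
  → r_3 = 1.6614

ranges = [0.4452, 0.4965, 1.6614]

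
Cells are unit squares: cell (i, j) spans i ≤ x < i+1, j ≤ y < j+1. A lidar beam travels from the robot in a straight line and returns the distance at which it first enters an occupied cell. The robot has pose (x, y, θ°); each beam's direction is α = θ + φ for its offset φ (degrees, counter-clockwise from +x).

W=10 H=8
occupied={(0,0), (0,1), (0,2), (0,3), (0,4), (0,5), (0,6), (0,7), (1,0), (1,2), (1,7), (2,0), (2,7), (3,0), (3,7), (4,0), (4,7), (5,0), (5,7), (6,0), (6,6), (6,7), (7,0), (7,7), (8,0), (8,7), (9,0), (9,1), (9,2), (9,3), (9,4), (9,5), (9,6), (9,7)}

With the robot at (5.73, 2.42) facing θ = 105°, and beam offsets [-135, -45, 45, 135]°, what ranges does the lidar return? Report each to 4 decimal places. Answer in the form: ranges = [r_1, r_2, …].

ranges = [2.8400, 5.2885, 5.4617, 1.6397]

beam 1: φ=-135°, α=330°
  cosα=0.8660 sinα=-0.5000 | (5,2) | tMaxX 0.3118 tMaxY 0.8400 | tΔX 1.1547 tΔY 2.0000
    t=0.3118 [x] (6,2)
    t=0.8400 [y] (6,1)
    t=1.4665 [x] (7,1)
    t=2.6212 [x] (8,1)
    t=2.8400 [y] (8,0) — stop
  → r_1 = 2.8400
beam 2: φ=-45°, α=60°
  cosα=0.5000 sinα=0.8660 | (5,2) | tMaxX 0.5400 tMaxY 0.6697 | tΔX 2.0000 tΔY 1.1547
    t=0.5400 [x] (6,2)
    t=0.6697 [y] (6,3)
    t=1.8244 [y] (6,4)
    t=2.5400 [x] (7,4)
    t=2.9791 [y] (7,5)
    t=4.1338 [y] (7,6)
    t=4.5400 [x] (8,6)
    t=5.2885 [y] (8,7) — stop
  → r_2 = 5.2885
beam 3: φ=45°, α=150°
  cosα=-0.8660 sinα=0.5000 | (5,2) | tMaxX 0.8429 tMaxY 1.1600 | tΔX 1.1547 tΔY 2.0000
    t=0.8429 [x] (4,2)
    t=1.1600 [y] (4,3)
    t=1.9976 [x] (3,3)
    t=3.1523 [x] (2,3)
    t=3.1600 [y] (2,4)
    t=4.3070 [x] (1,4)
    t=5.1600 [y] (1,5)
    t=5.4617 [x] (0,5) — stop
  → r_3 = 5.4617
beam 4: φ=135°, α=240°
  cosα=-0.5000 sinα=-0.8660 | (5,2) | tMaxX 1.4600 tMaxY 0.4850 | tΔX 2.0000 tΔY 1.1547
    t=0.4850 [y] (5,1)
    t=1.4600 [x] (4,1)
    t=1.6397 [y] (4,0) — stop
  → r_4 = 1.6397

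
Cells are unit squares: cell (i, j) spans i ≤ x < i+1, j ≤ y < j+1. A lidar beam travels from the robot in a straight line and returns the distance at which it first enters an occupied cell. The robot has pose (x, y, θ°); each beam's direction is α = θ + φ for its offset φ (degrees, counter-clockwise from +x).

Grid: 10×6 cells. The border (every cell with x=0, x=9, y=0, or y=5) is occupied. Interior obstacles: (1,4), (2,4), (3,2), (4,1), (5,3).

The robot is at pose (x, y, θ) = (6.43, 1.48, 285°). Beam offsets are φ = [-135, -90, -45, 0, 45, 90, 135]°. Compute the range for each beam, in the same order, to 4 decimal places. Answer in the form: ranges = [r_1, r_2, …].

ranges = [2.8059, 1.4804, 0.5543, 0.4969, 0.9600, 2.6607, 4.0645]

beam 1: φ=-135°, α=150°
  dir = (cos 150°, sin 150°) = (-0.8660, 0.5000); from cell (6,1)
  next x-line at t=0.4965, next y-line at t=1.0400; Δt_x=1.1547, Δt_y=2.0000
    x: enter (5,1) at t=0.4965
    y: enter (5,2) at t=1.0400
    x: enter (4,2) at t=1.6512
    x: enter (3,2) at t=2.8059 ← occupied
  → r_1 = 2.8059
beam 2: φ=-90°, α=195°
  dir = (cos 195°, sin 195°) = (-0.9659, -0.2588); from cell (6,1)
  next x-line at t=0.4452, next y-line at t=1.8546; Δt_x=1.0353, Δt_y=3.8637
    x: enter (5,1) at t=0.4452
    x: enter (4,1) at t=1.4804 ← occupied
  → r_2 = 1.4804
beam 3: φ=-45°, α=240°
  dir = (cos 240°, sin 240°) = (-0.5000, -0.8660); from cell (6,1)
  next x-line at t=0.8600, next y-line at t=0.5543; Δt_x=2.0000, Δt_y=1.1547
    y: enter (6,0) at t=0.5543 ← occupied
  → r_3 = 0.5543
beam 4: φ=0°, α=285°
  dir = (cos 285°, sin 285°) = (0.2588, -0.9659); from cell (6,1)
  next x-line at t=2.2023, next y-line at t=0.4969; Δt_x=3.8637, Δt_y=1.0353
    y: enter (6,0) at t=0.4969 ← occupied
  → r_4 = 0.4969
beam 5: φ=45°, α=330°
  dir = (cos 330°, sin 330°) = (0.8660, -0.5000); from cell (6,1)
  next x-line at t=0.6582, next y-line at t=0.9600; Δt_x=1.1547, Δt_y=2.0000
    x: enter (7,1) at t=0.6582
    y: enter (7,0) at t=0.9600 ← occupied
  → r_5 = 0.9600
beam 6: φ=90°, α=15°
  dir = (cos 15°, sin 15°) = (0.9659, 0.2588); from cell (6,1)
  next x-line at t=0.5901, next y-line at t=2.0091; Δt_x=1.0353, Δt_y=3.8637
    x: enter (7,1) at t=0.5901
    x: enter (8,1) at t=1.6254
    y: enter (8,2) at t=2.0091
    x: enter (9,2) at t=2.6607 ← occupied
  → r_6 = 2.6607
beam 7: φ=135°, α=60°
  dir = (cos 60°, sin 60°) = (0.5000, 0.8660); from cell (6,1)
  next x-line at t=1.1400, next y-line at t=0.6004; Δt_x=2.0000, Δt_y=1.1547
    y: enter (6,2) at t=0.6004
    x: enter (7,2) at t=1.1400
    y: enter (7,3) at t=1.7551
    y: enter (7,4) at t=2.9098
    x: enter (8,4) at t=3.1400
    y: enter (8,5) at t=4.0645 ← occupied
  → r_7 = 4.0645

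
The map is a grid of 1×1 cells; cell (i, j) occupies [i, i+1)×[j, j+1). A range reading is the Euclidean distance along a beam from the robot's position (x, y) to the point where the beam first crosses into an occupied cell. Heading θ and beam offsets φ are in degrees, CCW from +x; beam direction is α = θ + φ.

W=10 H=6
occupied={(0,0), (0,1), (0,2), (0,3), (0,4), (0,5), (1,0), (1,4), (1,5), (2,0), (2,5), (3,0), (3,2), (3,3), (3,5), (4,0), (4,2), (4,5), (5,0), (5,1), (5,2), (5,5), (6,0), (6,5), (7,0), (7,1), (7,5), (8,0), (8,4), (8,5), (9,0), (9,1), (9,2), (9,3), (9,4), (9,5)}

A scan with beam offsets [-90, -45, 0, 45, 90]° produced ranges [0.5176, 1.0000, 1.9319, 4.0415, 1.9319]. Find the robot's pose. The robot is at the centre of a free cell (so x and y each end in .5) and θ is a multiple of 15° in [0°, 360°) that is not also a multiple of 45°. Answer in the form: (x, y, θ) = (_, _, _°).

(x, y, θ) = (1.5, 1.5, 15°)

The pose lattice has 24·16 = 384 candidates. Test each by forward raycasting.
  (4.5, 1.5, 105°): beam 2 = 0.5774 ≠ 1.0000 ✗
  (2.5, 2.5, 210°): beam 1 = 1.7321 ≠ 0.5176 ✗
  (8.5, 1.5, 255°): beam 2 = 0.5774 ≠ 1.0000 ✗
  …
  (1.5, 1.5, 15°): r_1=0.5176, r_2=1.0000, r_3=1.9319, r_4=4.0415, r_5=1.9319 — all match ✓
Unique over the lattice → pose = (1.5, 1.5, 15°).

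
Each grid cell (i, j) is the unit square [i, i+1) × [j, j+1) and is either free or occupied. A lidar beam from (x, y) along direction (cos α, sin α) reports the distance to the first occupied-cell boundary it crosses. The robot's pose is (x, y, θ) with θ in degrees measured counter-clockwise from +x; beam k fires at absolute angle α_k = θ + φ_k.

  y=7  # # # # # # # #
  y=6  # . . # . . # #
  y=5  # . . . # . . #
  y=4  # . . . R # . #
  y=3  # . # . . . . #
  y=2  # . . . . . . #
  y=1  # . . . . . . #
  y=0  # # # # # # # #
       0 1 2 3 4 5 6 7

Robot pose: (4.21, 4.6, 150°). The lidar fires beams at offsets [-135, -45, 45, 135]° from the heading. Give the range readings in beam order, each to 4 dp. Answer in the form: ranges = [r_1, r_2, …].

ranges = [0.8179, 0.4141, 3.3232, 3.7270]

beam 1: φ=-135°, α=15°
  cosα=0.9659 sinα=0.2588 | (4,4) | tMaxX 0.8179 tMaxY 1.5455 | tΔX 1.0353 tΔY 3.8637
    t=0.8179 [x] (5,4) — stop
  → r_1 = 0.8179
beam 2: φ=-45°, α=105°
  cosα=-0.2588 sinα=0.9659 | (4,4) | tMaxX 0.8114 tMaxY 0.4141 | tΔX 3.8637 tΔY 1.0353
    t=0.4141 [y] (4,5) — stop
  → r_2 = 0.4141
beam 3: φ=45°, α=195°
  cosα=-0.9659 sinα=-0.2588 | (4,4) | tMaxX 0.2174 tMaxY 2.3182 | tΔX 1.0353 tΔY 3.8637
    t=0.2174 [x] (3,4)
    t=1.2527 [x] (2,4)
    t=2.2880 [x] (1,4)
    t=2.3182 [y] (1,3)
    t=3.3232 [x] (0,3) — stop
  → r_3 = 3.3232
beam 4: φ=135°, α=285°
  cosα=0.2588 sinα=-0.9659 | (4,4) | tMaxX 3.0523 tMaxY 0.6212 | tΔX 3.8637 tΔY 1.0353
    t=0.6212 [y] (4,3)
    t=1.6564 [y] (4,2)
    t=2.6917 [y] (4,1)
    t=3.0523 [x] (5,1)
    t=3.7270 [y] (5,0) — stop
  → r_4 = 3.7270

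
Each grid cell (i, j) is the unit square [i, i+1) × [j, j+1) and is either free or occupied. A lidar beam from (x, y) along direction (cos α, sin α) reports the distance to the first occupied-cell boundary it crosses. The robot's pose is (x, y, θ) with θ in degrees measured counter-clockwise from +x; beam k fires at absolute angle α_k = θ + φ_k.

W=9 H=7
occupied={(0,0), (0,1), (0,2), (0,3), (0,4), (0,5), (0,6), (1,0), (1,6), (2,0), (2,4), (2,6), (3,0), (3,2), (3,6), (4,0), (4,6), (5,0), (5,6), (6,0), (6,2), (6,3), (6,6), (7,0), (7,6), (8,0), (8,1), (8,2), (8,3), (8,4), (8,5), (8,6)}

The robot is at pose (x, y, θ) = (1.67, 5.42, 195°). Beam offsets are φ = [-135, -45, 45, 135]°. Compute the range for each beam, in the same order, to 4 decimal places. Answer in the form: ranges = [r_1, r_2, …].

ranges = [0.6697, 0.7736, 1.3400, 0.8400]

beam 1: φ=-135°, α=60°
  cosα=0.5000 sinα=0.8660 | (1,5) | tMaxX 0.6600 tMaxY 0.6697 | tΔX 2.0000 tΔY 1.1547
    t=0.6600 [x] (2,5)
    t=0.6697 [y] (2,6) — stop
  → r_1 = 0.6697
beam 2: φ=-45°, α=150°
  cosα=-0.8660 sinα=0.5000 | (1,5) | tMaxX 0.7736 tMaxY 1.1600 | tΔX 1.1547 tΔY 2.0000
    t=0.7736 [x] (0,5) — stop
  → r_2 = 0.7736
beam 3: φ=45°, α=240°
  cosα=-0.5000 sinα=-0.8660 | (1,5) | tMaxX 1.3400 tMaxY 0.4850 | tΔX 2.0000 tΔY 1.1547
    t=0.4850 [y] (1,4)
    t=1.3400 [x] (0,4) — stop
  → r_3 = 1.3400
beam 4: φ=135°, α=330°
  cosα=0.8660 sinα=-0.5000 | (1,5) | tMaxX 0.3811 tMaxY 0.8400 | tΔX 1.1547 tΔY 2.0000
    t=0.3811 [x] (2,5)
    t=0.8400 [y] (2,4) — stop
  → r_4 = 0.8400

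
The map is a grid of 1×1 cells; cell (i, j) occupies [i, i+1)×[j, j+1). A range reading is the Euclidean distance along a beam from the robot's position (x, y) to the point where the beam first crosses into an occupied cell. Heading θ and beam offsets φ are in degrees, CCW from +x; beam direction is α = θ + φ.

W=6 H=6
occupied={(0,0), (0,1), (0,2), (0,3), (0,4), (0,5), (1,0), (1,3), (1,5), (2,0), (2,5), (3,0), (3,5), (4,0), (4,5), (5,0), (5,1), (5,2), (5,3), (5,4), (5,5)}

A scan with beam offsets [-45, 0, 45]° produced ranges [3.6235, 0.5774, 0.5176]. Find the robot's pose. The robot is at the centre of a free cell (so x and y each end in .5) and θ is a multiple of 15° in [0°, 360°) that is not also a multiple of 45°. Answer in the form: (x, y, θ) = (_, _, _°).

Enumerate (i+0.5, j+0.5, θ) over the 15 free cells and 16 admissible headings. For each, cast all 3 beams and compare to the given ranges.
  (4.5, 2.5, 195°): beam 1 = 2.8868 ≠ 3.6235 ✗
  (1.5, 1.5, 105°): beam 1 = 4.0415 ≠ 3.6235 ✗
  (2.5, 2.5, 105°): beam 1 = 2.8868 ≠ 3.6235 ✗
  (1.5, 2.5, 195°): beam 1 = 0.5774 ≠ 3.6235 ✗
  …
  (1.5, 2.5, 60°): r_1=3.6235, r_2=0.5774, r_3=0.5176 — all match ✓
No second candidate reproduces the full scan.

(x, y, θ) = (1.5, 2.5, 60°)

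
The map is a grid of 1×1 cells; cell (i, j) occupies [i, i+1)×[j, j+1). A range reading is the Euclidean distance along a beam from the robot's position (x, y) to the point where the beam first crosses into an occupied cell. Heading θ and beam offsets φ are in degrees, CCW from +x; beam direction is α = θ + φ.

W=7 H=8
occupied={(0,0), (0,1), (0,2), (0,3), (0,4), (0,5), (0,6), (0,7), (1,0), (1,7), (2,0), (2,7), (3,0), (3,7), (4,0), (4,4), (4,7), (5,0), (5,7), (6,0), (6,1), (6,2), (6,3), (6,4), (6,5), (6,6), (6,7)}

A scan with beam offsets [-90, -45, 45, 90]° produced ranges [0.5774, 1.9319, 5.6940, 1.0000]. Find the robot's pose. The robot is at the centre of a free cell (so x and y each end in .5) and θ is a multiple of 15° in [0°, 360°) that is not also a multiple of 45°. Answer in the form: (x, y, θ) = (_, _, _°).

(x, y, θ) = (1.5, 1.5, 30°)

Candidates: 29 free-cell centres × 16 headings = 464 poses. Raycast each; keep the one whose scan matches to 4 dp.
  (5.5, 3.5, 120°): beam 3 = 4.6587 ≠ 5.6940 ✗
  (4.5, 3.5, 75°): beam 1 = 1.5529 ≠ 0.5774 ✗
  (3.5, 3.5, 330°): beam 1 = 2.8868 ≠ 0.5774 ✗
  (2.5, 1.5, 255°): beam 1 = 1.5529 ≠ 0.5774 ✗
  …
  (1.5, 1.5, 30°): r_1=0.5774, r_2=1.9319, r_3=5.6940, r_4=1.0000 — all match ✓
No second candidate reproduces the full scan.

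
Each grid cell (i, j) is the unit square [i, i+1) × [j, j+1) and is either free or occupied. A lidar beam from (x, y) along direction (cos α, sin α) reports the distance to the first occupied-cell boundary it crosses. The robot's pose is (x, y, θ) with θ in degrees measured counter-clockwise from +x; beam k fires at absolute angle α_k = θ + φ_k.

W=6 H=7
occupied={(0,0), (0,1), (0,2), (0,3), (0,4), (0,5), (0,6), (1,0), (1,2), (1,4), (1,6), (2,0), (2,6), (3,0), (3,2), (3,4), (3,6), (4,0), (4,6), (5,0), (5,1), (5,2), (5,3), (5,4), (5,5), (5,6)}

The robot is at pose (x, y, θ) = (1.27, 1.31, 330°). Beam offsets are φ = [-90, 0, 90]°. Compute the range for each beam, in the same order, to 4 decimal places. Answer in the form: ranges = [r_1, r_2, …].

beam 1: φ=-90°, α=240°
  d=(-0.5000,-0.8660)  start (1,1)  tX=0.5400 tY=0.3580  stride 1/|dx|=2.0000 1/|dy|=1.1547
    cross y-line → (1,0), t=0.3580 (wall)
  → r_1 = 0.3580
beam 2: φ=0°, α=330°
  d=(0.8660,-0.5000)  start (1,1)  tX=0.8429 tY=0.6200  stride 1/|dx|=1.1547 1/|dy|=2.0000
    cross y-line → (1,0), t=0.6200 (wall)
  → r_2 = 0.6200
beam 3: φ=90°, α=60°
  d=(0.5000,0.8660)  start (1,1)  tX=1.4600 tY=0.7967  stride 1/|dx|=2.0000 1/|dy|=1.1547
    cross y-line → (1,2), t=0.7967 (wall)
  → r_3 = 0.7967

ranges = [0.3580, 0.6200, 0.7967]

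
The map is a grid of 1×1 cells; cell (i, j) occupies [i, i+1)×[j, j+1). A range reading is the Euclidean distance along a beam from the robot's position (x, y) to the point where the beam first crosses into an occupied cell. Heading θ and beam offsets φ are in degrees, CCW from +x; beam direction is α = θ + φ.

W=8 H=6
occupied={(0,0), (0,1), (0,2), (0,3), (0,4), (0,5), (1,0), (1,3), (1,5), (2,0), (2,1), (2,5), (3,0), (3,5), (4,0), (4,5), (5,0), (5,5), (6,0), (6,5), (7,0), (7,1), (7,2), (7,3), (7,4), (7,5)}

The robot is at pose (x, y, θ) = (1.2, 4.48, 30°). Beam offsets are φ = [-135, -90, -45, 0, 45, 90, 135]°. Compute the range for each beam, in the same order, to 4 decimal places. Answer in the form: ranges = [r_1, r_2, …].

beam 1: φ=-135°, α=255°
  d=(-0.2588,-0.9659)  start (1,4)  tX=0.7727 tY=0.4969  stride 1/|dx|=3.8637 1/|dy|=1.0353
    cross y-line → (1,3), t=0.4969 (wall)
  → r_1 = 0.4969
beam 2: φ=-90°, α=300°
  d=(0.5000,-0.8660)  start (1,4)  tX=1.6000 tY=0.5543  stride 1/|dx|=2.0000 1/|dy|=1.1547
    cross y-line → (1,3), t=0.5543 (wall)
  → r_2 = 0.5543
beam 3: φ=-45°, α=345°
  d=(0.9659,-0.2588)  start (1,4)  tX=0.8282 tY=1.8546  stride 1/|dx|=1.0353 1/|dy|=3.8637
    cross x-line → (2,4), t=0.8282
    cross y-line → (2,3), t=1.8546
    cross x-line → (3,3), t=1.8635
    cross x-line → (4,3), t=2.8988
    cross x-line → (5,3), t=3.9340
    cross x-line → (6,3), t=4.9693
    cross y-line → (6,2), t=5.7183
    cross x-line → (7,2), t=6.0046 (wall)
  → r_3 = 6.0046
beam 4: φ=0°, α=30°
  d=(0.8660,0.5000)  start (1,4)  tX=0.9238 tY=1.0400  stride 1/|dx|=1.1547 1/|dy|=2.0000
    cross x-line → (2,4), t=0.9238
    cross y-line → (2,5), t=1.0400 (wall)
  → r_4 = 1.0400
beam 5: φ=45°, α=75°
  d=(0.2588,0.9659)  start (1,4)  tX=3.0910 tY=0.5383  stride 1/|dx|=3.8637 1/|dy|=1.0353
    cross y-line → (1,5), t=0.5383 (wall)
  → r_5 = 0.5383
beam 6: φ=90°, α=120°
  d=(-0.5000,0.8660)  start (1,4)  tX=0.4000 tY=0.6004  stride 1/|dx|=2.0000 1/|dy|=1.1547
    cross x-line → (0,4), t=0.4000 (wall)
  → r_6 = 0.4000
beam 7: φ=135°, α=165°
  d=(-0.9659,0.2588)  start (1,4)  tX=0.2071 tY=2.0091  stride 1/|dx|=1.0353 1/|dy|=3.8637
    cross x-line → (0,4), t=0.2071 (wall)
  → r_7 = 0.2071

ranges = [0.4969, 0.5543, 6.0046, 1.0400, 0.5383, 0.4000, 0.2071]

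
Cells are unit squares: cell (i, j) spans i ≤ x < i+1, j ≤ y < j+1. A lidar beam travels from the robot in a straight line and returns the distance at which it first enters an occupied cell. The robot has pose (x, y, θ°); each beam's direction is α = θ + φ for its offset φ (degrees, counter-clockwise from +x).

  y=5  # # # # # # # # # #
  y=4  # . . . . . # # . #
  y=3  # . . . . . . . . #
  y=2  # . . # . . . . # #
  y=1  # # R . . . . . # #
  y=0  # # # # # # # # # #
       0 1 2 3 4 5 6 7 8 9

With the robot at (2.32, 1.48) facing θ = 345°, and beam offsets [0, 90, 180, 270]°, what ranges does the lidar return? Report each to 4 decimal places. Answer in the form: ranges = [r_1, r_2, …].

ranges = [1.8546, 3.6442, 0.3313, 0.4969]

beam 1: φ=0°, α=345°
  d=(0.9659,-0.2588)  start (2,1)  tX=0.7040 tY=1.8546  stride 1/|dx|=1.0353 1/|dy|=3.8637
    cross x-line → (3,1), t=0.7040
    cross x-line → (4,1), t=1.7393
    cross y-line → (4,0), t=1.8546 (wall)
  → r_1 = 1.8546
beam 2: φ=90°, α=75°
  d=(0.2588,0.9659)  start (2,1)  tX=2.6273 tY=0.5383  stride 1/|dx|=3.8637 1/|dy|=1.0353
    cross y-line → (2,2), t=0.5383
    cross y-line → (2,3), t=1.5736
    cross y-line → (2,4), t=2.6089
    cross x-line → (3,4), t=2.6273
    cross y-line → (3,5), t=3.6442 (wall)
  → r_2 = 3.6442
beam 3: φ=180°, α=165°
  d=(-0.9659,0.2588)  start (2,1)  tX=0.3313 tY=2.0091  stride 1/|dx|=1.0353 1/|dy|=3.8637
    cross x-line → (1,1), t=0.3313 (wall)
  → r_3 = 0.3313
beam 4: φ=270°, α=255°
  d=(-0.2588,-0.9659)  start (2,1)  tX=1.2364 tY=0.4969  stride 1/|dx|=3.8637 1/|dy|=1.0353
    cross y-line → (2,0), t=0.4969 (wall)
  → r_4 = 0.4969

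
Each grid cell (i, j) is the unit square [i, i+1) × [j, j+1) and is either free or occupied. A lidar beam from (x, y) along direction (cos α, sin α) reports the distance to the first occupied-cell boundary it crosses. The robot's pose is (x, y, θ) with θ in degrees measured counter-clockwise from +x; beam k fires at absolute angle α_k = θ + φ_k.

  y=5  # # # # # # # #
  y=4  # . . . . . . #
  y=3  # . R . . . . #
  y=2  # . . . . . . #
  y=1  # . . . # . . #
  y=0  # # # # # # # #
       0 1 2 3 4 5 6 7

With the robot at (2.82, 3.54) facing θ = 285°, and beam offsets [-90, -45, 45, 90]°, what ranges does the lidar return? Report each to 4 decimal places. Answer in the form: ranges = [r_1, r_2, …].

ranges = [1.8842, 2.9329, 4.8266, 4.3275]

beam 1: φ=-90°, α=195°
  dir = (cos 195°, sin 195°) = (-0.9659, -0.2588); from cell (2,3)
  next x-line at t=0.8489, next y-line at t=2.0864; Δt_x=1.0353, Δt_y=3.8637
    x: enter (1,3) at t=0.8489
    x: enter (0,3) at t=1.8842 ← occupied
  → r_1 = 1.8842
beam 2: φ=-45°, α=240°
  dir = (cos 240°, sin 240°) = (-0.5000, -0.8660); from cell (2,3)
  next x-line at t=1.6400, next y-line at t=0.6235; Δt_x=2.0000, Δt_y=1.1547
    y: enter (2,2) at t=0.6235
    x: enter (1,2) at t=1.6400
    y: enter (1,1) at t=1.7782
    y: enter (1,0) at t=2.9329 ← occupied
  → r_2 = 2.9329
beam 3: φ=45°, α=330°
  dir = (cos 330°, sin 330°) = (0.8660, -0.5000); from cell (2,3)
  next x-line at t=0.2078, next y-line at t=1.0800; Δt_x=1.1547, Δt_y=2.0000
    x: enter (3,3) at t=0.2078
    y: enter (3,2) at t=1.0800
    x: enter (4,2) at t=1.3625
    x: enter (5,2) at t=2.5172
    y: enter (5,1) at t=3.0800
    x: enter (6,1) at t=3.6719
    x: enter (7,1) at t=4.8266 ← occupied
  → r_3 = 4.8266
beam 4: φ=90°, α=15°
  dir = (cos 15°, sin 15°) = (0.9659, 0.2588); from cell (2,3)
  next x-line at t=0.1863, next y-line at t=1.7773; Δt_x=1.0353, Δt_y=3.8637
    x: enter (3,3) at t=0.1863
    x: enter (4,3) at t=1.2216
    y: enter (4,4) at t=1.7773
    x: enter (5,4) at t=2.2569
    x: enter (6,4) at t=3.2922
    x: enter (7,4) at t=4.3275 ← occupied
  → r_4 = 4.3275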